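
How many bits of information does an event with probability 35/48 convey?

Information content I(x) = -log₂(p(x))
I = -log₂(35/48) = -log₂(0.7292)
I = 0.4557 bits


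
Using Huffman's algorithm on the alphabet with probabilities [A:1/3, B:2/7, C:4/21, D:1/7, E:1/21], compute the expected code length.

Huffman tree construction:
Combine smallest probabilities repeatedly
Resulting codes:
  A: 11 (length 2)
  B: 10 (length 2)
  C: 00 (length 2)
  D: 011 (length 3)
  E: 010 (length 3)
Average length = Σ p(s) × length(s) = 2.1905 bits


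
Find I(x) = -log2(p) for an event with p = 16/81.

Information content I(x) = -log₂(p(x))
I = -log₂(16/81) = -log₂(0.1975)
I = 2.3399 bits


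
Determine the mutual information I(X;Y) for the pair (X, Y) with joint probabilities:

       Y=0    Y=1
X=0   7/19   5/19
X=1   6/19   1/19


H(X) = 0.9495, H(Y) = 0.8997, H(X,Y) = 1.7863
I(X;Y) = H(X) + H(Y) - H(X,Y) = 0.0629 bits


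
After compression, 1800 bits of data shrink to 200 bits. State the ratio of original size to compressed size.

Compression ratio = Original / Compressed
= 1800 / 200 = 9.00:1


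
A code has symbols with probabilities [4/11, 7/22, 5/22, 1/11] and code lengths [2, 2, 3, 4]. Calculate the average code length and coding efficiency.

Average length L = Σ p_i × l_i = 2.4091 bits
Entropy H = 1.8567 bits
Efficiency η = H/L × 100% = 77.07%


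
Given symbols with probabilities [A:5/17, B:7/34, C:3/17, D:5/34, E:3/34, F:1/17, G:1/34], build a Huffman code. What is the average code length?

Huffman tree construction:
Combine smallest probabilities repeatedly
Resulting codes:
  A: 10 (length 2)
  B: 01 (length 2)
  C: 111 (length 3)
  D: 110 (length 3)
  E: 000 (length 3)
  F: 0011 (length 4)
  G: 0010 (length 4)
Average length = Σ p(s) × length(s) = 2.5882 bits


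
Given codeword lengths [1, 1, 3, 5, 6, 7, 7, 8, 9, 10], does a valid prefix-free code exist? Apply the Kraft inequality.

Kraft inequality: Σ 2^(-l_i) ≤ 1 for prefix-free code
Calculating: 2^(-1) + 2^(-1) + 2^(-3) + 2^(-5) + 2^(-6) + 2^(-7) + 2^(-7) + 2^(-8) + 2^(-9) + 2^(-10)
= 0.5 + 0.5 + 0.125 + 0.03125 + 0.015625 + 0.0078125 + 0.0078125 + 0.00390625 + 0.001953125 + 0.0009765625
= 1.1943
Since 1.1943 > 1, prefix-free code does not exist


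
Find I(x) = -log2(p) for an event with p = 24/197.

Information content I(x) = -log₂(p(x))
I = -log₂(24/197) = -log₂(0.1218)
I = 3.0371 bits


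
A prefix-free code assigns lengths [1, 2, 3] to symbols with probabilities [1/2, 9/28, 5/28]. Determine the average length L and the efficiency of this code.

Average length L = Σ p_i × l_i = 1.6786 bits
Entropy H = 1.4701 bits
Efficiency η = H/L × 100% = 87.58%


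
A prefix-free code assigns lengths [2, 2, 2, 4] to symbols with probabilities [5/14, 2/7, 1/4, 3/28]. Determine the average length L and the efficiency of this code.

Average length L = Σ p_i × l_i = 2.2143 bits
Entropy H = 1.8922 bits
Efficiency η = H/L × 100% = 85.45%


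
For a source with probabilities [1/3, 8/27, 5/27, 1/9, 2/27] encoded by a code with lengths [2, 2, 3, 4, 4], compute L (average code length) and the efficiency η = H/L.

Average length L = Σ p_i × l_i = 2.5556 bits
Entropy H = 2.1292 bits
Efficiency η = H/L × 100% = 83.32%


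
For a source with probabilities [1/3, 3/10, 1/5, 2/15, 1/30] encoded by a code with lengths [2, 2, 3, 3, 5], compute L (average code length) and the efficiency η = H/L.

Average length L = Σ p_i × l_i = 2.4333 bits
Entropy H = 2.0649 bits
Efficiency η = H/L × 100% = 84.86%


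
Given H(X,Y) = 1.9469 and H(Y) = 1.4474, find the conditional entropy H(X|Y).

Chain rule: H(X,Y) = H(X|Y) + H(Y)
H(X|Y) = H(X,Y) - H(Y) = 1.9469 - 1.4474 = 0.4995 bits


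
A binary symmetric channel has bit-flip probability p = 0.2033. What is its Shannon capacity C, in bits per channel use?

For BSC with error probability p:
C = 1 - H(p) where H(p) is binary entropy
H(0.2033) = -0.2033 × log₂(0.2033) - 0.7967 × log₂(0.7967)
H(p) = 0.7285
C = 1 - 0.7285 = 0.2715 bits/use


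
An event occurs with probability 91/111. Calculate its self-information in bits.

Information content I(x) = -log₂(p(x))
I = -log₂(91/111) = -log₂(0.8198)
I = 0.2866 bits


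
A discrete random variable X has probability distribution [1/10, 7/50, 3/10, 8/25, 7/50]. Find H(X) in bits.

H(X) = -Σ p(x) log₂ p(x)
  -1/10 × log₂(1/10) = 0.3322
  -7/50 × log₂(7/50) = 0.3971
  -3/10 × log₂(3/10) = 0.5211
  -8/25 × log₂(8/25) = 0.5260
  -7/50 × log₂(7/50) = 0.3971
H(X) = 2.1735 bits


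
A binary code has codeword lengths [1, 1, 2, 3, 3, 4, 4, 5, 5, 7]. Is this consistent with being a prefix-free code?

Kraft inequality: Σ 2^(-l_i) ≤ 1 for prefix-free code
Calculating: 2^(-1) + 2^(-1) + 2^(-2) + 2^(-3) + 2^(-3) + 2^(-4) + 2^(-4) + 2^(-5) + 2^(-5) + 2^(-7)
= 0.5 + 0.5 + 0.25 + 0.125 + 0.125 + 0.0625 + 0.0625 + 0.03125 + 0.03125 + 0.0078125
= 1.6953
Since 1.6953 > 1, prefix-free code does not exist


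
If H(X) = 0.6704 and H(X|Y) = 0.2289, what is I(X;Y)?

I(X;Y) = H(X) - H(X|Y)
I(X;Y) = 0.6704 - 0.2289 = 0.4415 bits


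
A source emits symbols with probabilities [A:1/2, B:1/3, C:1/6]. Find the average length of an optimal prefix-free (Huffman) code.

Huffman tree construction:
Combine smallest probabilities repeatedly
Resulting codes:
  A: 0 (length 1)
  B: 11 (length 2)
  C: 10 (length 2)
Average length = Σ p(s) × length(s) = 1.5000 bits


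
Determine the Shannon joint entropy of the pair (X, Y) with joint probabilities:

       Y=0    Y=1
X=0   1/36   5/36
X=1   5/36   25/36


H(X,Y) = -Σ p(x,y) log₂ p(x,y)
  p(0,0)=1/36: -0.0278 × log₂(0.0278) = 0.1436
  p(0,1)=5/36: -0.1389 × log₂(0.1389) = 0.3956
  p(1,0)=5/36: -0.1389 × log₂(0.1389) = 0.3956
  p(1,1)=25/36: -0.6944 × log₂(0.6944) = 0.3653
H(X,Y) = 1.3000 bits


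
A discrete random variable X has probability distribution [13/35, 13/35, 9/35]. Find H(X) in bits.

H(X) = -Σ p(x) log₂ p(x)
  -13/35 × log₂(13/35) = 0.5307
  -13/35 × log₂(13/35) = 0.5307
  -9/35 × log₂(9/35) = 0.5038
H(X) = 1.5653 bits


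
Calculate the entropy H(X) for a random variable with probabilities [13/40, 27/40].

H(X) = -Σ p(x) log₂ p(x)
  -13/40 × log₂(13/40) = 0.5270
  -27/40 × log₂(27/40) = 0.3828
H(X) = 0.9097 bits


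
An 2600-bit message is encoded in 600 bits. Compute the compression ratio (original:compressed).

Compression ratio = Original / Compressed
= 2600 / 600 = 4.33:1


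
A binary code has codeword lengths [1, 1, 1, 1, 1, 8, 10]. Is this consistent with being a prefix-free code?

Kraft inequality: Σ 2^(-l_i) ≤ 1 for prefix-free code
Calculating: 2^(-1) + 2^(-1) + 2^(-1) + 2^(-1) + 2^(-1) + 2^(-8) + 2^(-10)
= 0.5 + 0.5 + 0.5 + 0.5 + 0.5 + 0.00390625 + 0.0009765625
= 2.5049
Since 2.5049 > 1, prefix-free code does not exist


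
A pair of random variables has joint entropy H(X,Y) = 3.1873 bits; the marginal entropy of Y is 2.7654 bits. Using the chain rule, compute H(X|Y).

Chain rule: H(X,Y) = H(X|Y) + H(Y)
H(X|Y) = H(X,Y) - H(Y) = 3.1873 - 2.7654 = 0.4219 bits


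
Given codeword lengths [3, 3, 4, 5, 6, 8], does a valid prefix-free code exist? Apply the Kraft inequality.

Kraft inequality: Σ 2^(-l_i) ≤ 1 for prefix-free code
Calculating: 2^(-3) + 2^(-3) + 2^(-4) + 2^(-5) + 2^(-6) + 2^(-8)
= 0.125 + 0.125 + 0.0625 + 0.03125 + 0.015625 + 0.00390625
= 0.3633
Since 0.3633 ≤ 1, prefix-free code exists


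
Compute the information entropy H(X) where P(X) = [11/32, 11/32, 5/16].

H(X) = -Σ p(x) log₂ p(x)
  -11/32 × log₂(11/32) = 0.5296
  -11/32 × log₂(11/32) = 0.5296
  -5/16 × log₂(5/16) = 0.5244
H(X) = 1.5835 bits


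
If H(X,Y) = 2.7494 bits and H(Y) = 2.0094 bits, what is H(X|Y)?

Chain rule: H(X,Y) = H(X|Y) + H(Y)
H(X|Y) = H(X,Y) - H(Y) = 2.7494 - 2.0094 = 0.74 bits


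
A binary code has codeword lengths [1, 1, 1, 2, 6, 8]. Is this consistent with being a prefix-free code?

Kraft inequality: Σ 2^(-l_i) ≤ 1 for prefix-free code
Calculating: 2^(-1) + 2^(-1) + 2^(-1) + 2^(-2) + 2^(-6) + 2^(-8)
= 0.5 + 0.5 + 0.5 + 0.25 + 0.015625 + 0.00390625
= 1.7695
Since 1.7695 > 1, prefix-free code does not exist


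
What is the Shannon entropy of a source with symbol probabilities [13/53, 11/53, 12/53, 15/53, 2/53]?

H(X) = -Σ p(x) log₂ p(x)
  -13/53 × log₂(13/53) = 0.4973
  -11/53 × log₂(11/53) = 0.4708
  -12/53 × log₂(12/53) = 0.4852
  -15/53 × log₂(15/53) = 0.5154
  -2/53 × log₂(2/53) = 0.1784
H(X) = 2.1471 bits


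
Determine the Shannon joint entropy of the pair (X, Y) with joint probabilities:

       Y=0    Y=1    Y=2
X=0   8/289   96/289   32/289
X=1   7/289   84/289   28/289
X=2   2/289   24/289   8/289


H(X,Y) = -Σ p(x,y) log₂ p(x,y)
  p(0,0)=8/289: -0.0277 × log₂(0.0277) = 0.1433
  p(0,1)=96/289: -0.3322 × log₂(0.3322) = 0.5282
  p(0,2)=32/289: -0.1107 × log₂(0.1107) = 0.3515
  p(1,0)=7/289: -0.0242 × log₂(0.0242) = 0.1300
  p(1,1)=84/289: -0.2907 × log₂(0.2907) = 0.5181
  p(1,2)=28/289: -0.0969 × log₂(0.0969) = 0.3263
  p(2,0)=2/289: -0.0069 × log₂(0.0069) = 0.0497
  p(2,1)=24/289: -0.0830 × log₂(0.0830) = 0.2981
  p(2,2)=8/289: -0.0277 × log₂(0.0277) = 0.1433
H(X,Y) = 2.4884 bits


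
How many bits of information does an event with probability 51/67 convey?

Information content I(x) = -log₂(p(x))
I = -log₂(51/67) = -log₂(0.7612)
I = 0.3937 bits


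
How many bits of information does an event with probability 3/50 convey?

Information content I(x) = -log₂(p(x))
I = -log₂(3/50) = -log₂(0.0600)
I = 4.0589 bits


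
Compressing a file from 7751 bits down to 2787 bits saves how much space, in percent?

Space savings = (1 - Compressed/Original) × 100%
= (1 - 2787/7751) × 100%
= 64.04%


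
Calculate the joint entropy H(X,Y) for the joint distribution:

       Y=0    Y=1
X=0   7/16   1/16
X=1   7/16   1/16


H(X,Y) = -Σ p(x,y) log₂ p(x,y)
  p(0,0)=7/16: -0.4375 × log₂(0.4375) = 0.5218
  p(0,1)=1/16: -0.0625 × log₂(0.0625) = 0.2500
  p(1,0)=7/16: -0.4375 × log₂(0.4375) = 0.5218
  p(1,1)=1/16: -0.0625 × log₂(0.0625) = 0.2500
H(X,Y) = 1.5436 bits


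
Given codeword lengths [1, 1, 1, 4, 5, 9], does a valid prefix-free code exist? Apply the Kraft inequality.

Kraft inequality: Σ 2^(-l_i) ≤ 1 for prefix-free code
Calculating: 2^(-1) + 2^(-1) + 2^(-1) + 2^(-4) + 2^(-5) + 2^(-9)
= 0.5 + 0.5 + 0.5 + 0.0625 + 0.03125 + 0.001953125
= 1.5957
Since 1.5957 > 1, prefix-free code does not exist


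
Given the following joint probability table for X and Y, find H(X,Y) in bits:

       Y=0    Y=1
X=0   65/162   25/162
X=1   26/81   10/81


H(X,Y) = -Σ p(x,y) log₂ p(x,y)
  p(0,0)=65/162: -0.4012 × log₂(0.4012) = 0.5286
  p(0,1)=25/162: -0.1543 × log₂(0.1543) = 0.4160
  p(1,0)=26/81: -0.3210 × log₂(0.3210) = 0.5262
  p(1,1)=10/81: -0.1235 × log₂(0.1235) = 0.3726
H(X,Y) = 1.8435 bits


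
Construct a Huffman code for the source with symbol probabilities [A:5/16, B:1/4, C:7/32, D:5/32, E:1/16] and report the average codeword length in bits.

Huffman tree construction:
Combine smallest probabilities repeatedly
Resulting codes:
  A: 11 (length 2)
  B: 10 (length 2)
  C: 00 (length 2)
  D: 011 (length 3)
  E: 010 (length 3)
Average length = Σ p(s) × length(s) = 2.2188 bits


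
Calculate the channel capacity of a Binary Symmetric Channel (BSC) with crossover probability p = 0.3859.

For BSC with error probability p:
C = 1 - H(p) where H(p) is binary entropy
H(0.3859) = -0.3859 × log₂(0.3859) - 0.6141 × log₂(0.6141)
H(p) = 0.9621
C = 1 - 0.9621 = 0.0379 bits/use


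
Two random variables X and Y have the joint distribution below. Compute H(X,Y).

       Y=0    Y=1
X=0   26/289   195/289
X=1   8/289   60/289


H(X,Y) = -Σ p(x,y) log₂ p(x,y)
  p(0,0)=26/289: -0.0900 × log₂(0.0900) = 0.3126
  p(0,1)=195/289: -0.6747 × log₂(0.6747) = 0.3830
  p(1,0)=8/289: -0.0277 × log₂(0.0277) = 0.1433
  p(1,1)=60/289: -0.2076 × log₂(0.2076) = 0.4709
H(X,Y) = 1.3097 bits


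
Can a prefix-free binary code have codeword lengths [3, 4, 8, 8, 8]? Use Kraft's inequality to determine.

Kraft inequality: Σ 2^(-l_i) ≤ 1 for prefix-free code
Calculating: 2^(-3) + 2^(-4) + 2^(-8) + 2^(-8) + 2^(-8)
= 0.125 + 0.0625 + 0.00390625 + 0.00390625 + 0.00390625
= 0.1992
Since 0.1992 ≤ 1, prefix-free code exists


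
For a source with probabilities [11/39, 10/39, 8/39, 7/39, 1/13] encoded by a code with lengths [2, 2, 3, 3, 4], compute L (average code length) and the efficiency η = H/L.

Average length L = Σ p_i × l_i = 2.5385 bits
Entropy H = 2.2167 bits
Efficiency η = H/L × 100% = 87.32%


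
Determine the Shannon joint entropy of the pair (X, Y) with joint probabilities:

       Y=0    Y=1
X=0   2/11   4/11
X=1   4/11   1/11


H(X,Y) = -Σ p(x,y) log₂ p(x,y)
  p(0,0)=2/11: -0.1818 × log₂(0.1818) = 0.4472
  p(0,1)=4/11: -0.3636 × log₂(0.3636) = 0.5307
  p(1,0)=4/11: -0.3636 × log₂(0.3636) = 0.5307
  p(1,1)=1/11: -0.0909 × log₂(0.0909) = 0.3145
H(X,Y) = 1.8231 bits


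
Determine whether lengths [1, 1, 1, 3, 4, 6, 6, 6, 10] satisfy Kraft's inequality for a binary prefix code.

Kraft inequality: Σ 2^(-l_i) ≤ 1 for prefix-free code
Calculating: 2^(-1) + 2^(-1) + 2^(-1) + 2^(-3) + 2^(-4) + 2^(-6) + 2^(-6) + 2^(-6) + 2^(-10)
= 0.5 + 0.5 + 0.5 + 0.125 + 0.0625 + 0.015625 + 0.015625 + 0.015625 + 0.0009765625
= 1.7354
Since 1.7354 > 1, prefix-free code does not exist


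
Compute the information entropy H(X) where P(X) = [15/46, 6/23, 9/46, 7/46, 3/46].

H(X) = -Σ p(x) log₂ p(x)
  -15/46 × log₂(15/46) = 0.5272
  -6/23 × log₂(6/23) = 0.5057
  -9/46 × log₂(9/46) = 0.4605
  -7/46 × log₂(7/46) = 0.4133
  -3/46 × log₂(3/46) = 0.2569
H(X) = 2.1636 bits


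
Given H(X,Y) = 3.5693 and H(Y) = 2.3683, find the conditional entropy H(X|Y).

Chain rule: H(X,Y) = H(X|Y) + H(Y)
H(X|Y) = H(X,Y) - H(Y) = 3.5693 - 2.3683 = 1.201 bits


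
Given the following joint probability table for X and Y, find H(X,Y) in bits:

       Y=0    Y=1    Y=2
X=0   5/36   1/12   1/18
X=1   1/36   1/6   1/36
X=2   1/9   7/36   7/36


H(X,Y) = -Σ p(x,y) log₂ p(x,y)
  p(0,0)=5/36: -0.1389 × log₂(0.1389) = 0.3956
  p(0,1)=1/12: -0.0833 × log₂(0.0833) = 0.2987
  p(0,2)=1/18: -0.0556 × log₂(0.0556) = 0.2317
  p(1,0)=1/36: -0.0278 × log₂(0.0278) = 0.1436
  p(1,1)=1/6: -0.1667 × log₂(0.1667) = 0.4308
  p(1,2)=1/36: -0.0278 × log₂(0.0278) = 0.1436
  p(2,0)=1/9: -0.1111 × log₂(0.1111) = 0.3522
  p(2,1)=7/36: -0.1944 × log₂(0.1944) = 0.4594
  p(2,2)=7/36: -0.1944 × log₂(0.1944) = 0.4594
H(X,Y) = 2.9150 bits


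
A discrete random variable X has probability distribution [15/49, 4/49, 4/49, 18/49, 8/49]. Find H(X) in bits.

H(X) = -Σ p(x) log₂ p(x)
  -15/49 × log₂(15/49) = 0.5228
  -4/49 × log₂(4/49) = 0.2951
  -4/49 × log₂(4/49) = 0.2951
  -18/49 × log₂(18/49) = 0.5307
  -8/49 × log₂(8/49) = 0.4269
H(X) = 2.0706 bits


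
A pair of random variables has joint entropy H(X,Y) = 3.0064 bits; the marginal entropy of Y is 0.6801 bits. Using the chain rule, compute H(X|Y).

Chain rule: H(X,Y) = H(X|Y) + H(Y)
H(X|Y) = H(X,Y) - H(Y) = 3.0064 - 0.6801 = 2.3263 bits


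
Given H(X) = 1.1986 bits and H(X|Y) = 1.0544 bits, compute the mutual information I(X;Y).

I(X;Y) = H(X) - H(X|Y)
I(X;Y) = 1.1986 - 1.0544 = 0.1442 bits


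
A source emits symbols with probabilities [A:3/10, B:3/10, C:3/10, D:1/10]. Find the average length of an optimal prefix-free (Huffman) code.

Huffman tree construction:
Combine smallest probabilities repeatedly
Resulting codes:
  A: 01 (length 2)
  B: 10 (length 2)
  C: 11 (length 2)
  D: 00 (length 2)
Average length = Σ p(s) × length(s) = 2.0000 bits


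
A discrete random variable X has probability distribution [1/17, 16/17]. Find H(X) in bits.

H(X) = -Σ p(x) log₂ p(x)
  -1/17 × log₂(1/17) = 0.2404
  -16/17 × log₂(16/17) = 0.0823
H(X) = 0.3228 bits


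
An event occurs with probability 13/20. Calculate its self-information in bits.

Information content I(x) = -log₂(p(x))
I = -log₂(13/20) = -log₂(0.6500)
I = 0.6215 bits


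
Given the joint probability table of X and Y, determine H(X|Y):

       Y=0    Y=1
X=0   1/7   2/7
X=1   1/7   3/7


H(X|Y) = Σ_y p(y) H(X|Y=y)
  p(Y=0) = 2/7, H(X|Y=0) = 1.0000
  p(Y=1) = 5/7, H(X|Y=1) = 0.9710
H(X|Y) = 0.2857×1.0000 + 0.7143×0.9710 = 0.9793 bits


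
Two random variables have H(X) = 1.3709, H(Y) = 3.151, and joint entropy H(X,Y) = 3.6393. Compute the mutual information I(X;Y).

I(X;Y) = H(X) + H(Y) - H(X,Y)
I(X;Y) = 1.3709 + 3.151 - 3.6393 = 0.8826 bits


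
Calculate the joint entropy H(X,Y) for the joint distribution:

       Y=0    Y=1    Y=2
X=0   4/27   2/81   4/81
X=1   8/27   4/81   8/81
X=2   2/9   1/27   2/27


H(X,Y) = -Σ p(x,y) log₂ p(x,y)
  p(0,0)=4/27: -0.1481 × log₂(0.1481) = 0.4081
  p(0,1)=2/81: -0.0247 × log₂(0.0247) = 0.1318
  p(0,2)=4/81: -0.0494 × log₂(0.0494) = 0.2143
  p(1,0)=8/27: -0.2963 × log₂(0.2963) = 0.5200
  p(1,1)=4/81: -0.0494 × log₂(0.0494) = 0.2143
  p(1,2)=8/81: -0.0988 × log₂(0.0988) = 0.3299
  p(2,0)=2/9: -0.2222 × log₂(0.2222) = 0.4822
  p(2,1)=1/27: -0.0370 × log₂(0.0370) = 0.1761
  p(2,2)=2/27: -0.0741 × log₂(0.0741) = 0.2781
H(X,Y) = 2.7549 bits


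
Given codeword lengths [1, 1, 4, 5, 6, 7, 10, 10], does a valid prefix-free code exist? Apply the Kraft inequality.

Kraft inequality: Σ 2^(-l_i) ≤ 1 for prefix-free code
Calculating: 2^(-1) + 2^(-1) + 2^(-4) + 2^(-5) + 2^(-6) + 2^(-7) + 2^(-10) + 2^(-10)
= 0.5 + 0.5 + 0.0625 + 0.03125 + 0.015625 + 0.0078125 + 0.0009765625 + 0.0009765625
= 1.1191
Since 1.1191 > 1, prefix-free code does not exist


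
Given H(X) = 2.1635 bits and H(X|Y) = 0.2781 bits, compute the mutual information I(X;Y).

I(X;Y) = H(X) - H(X|Y)
I(X;Y) = 2.1635 - 0.2781 = 1.8854 bits


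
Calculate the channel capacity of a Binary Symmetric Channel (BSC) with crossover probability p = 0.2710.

For BSC with error probability p:
C = 1 - H(p) where H(p) is binary entropy
H(0.2710) = -0.2710 × log₂(0.2710) - 0.7290 × log₂(0.7290)
H(p) = 0.8429
C = 1 - 0.8429 = 0.1571 bits/use


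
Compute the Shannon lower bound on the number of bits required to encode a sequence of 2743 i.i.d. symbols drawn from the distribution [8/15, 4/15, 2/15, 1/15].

Entropy H = 1.6402 bits/symbol
Minimum bits = H × n = 1.6402 × 2743
= 4499.13 bits


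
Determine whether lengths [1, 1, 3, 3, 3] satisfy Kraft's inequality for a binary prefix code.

Kraft inequality: Σ 2^(-l_i) ≤ 1 for prefix-free code
Calculating: 2^(-1) + 2^(-1) + 2^(-3) + 2^(-3) + 2^(-3)
= 0.5 + 0.5 + 0.125 + 0.125 + 0.125
= 1.3750
Since 1.3750 > 1, prefix-free code does not exist


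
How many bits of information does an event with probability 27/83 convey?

Information content I(x) = -log₂(p(x))
I = -log₂(27/83) = -log₂(0.3253)
I = 1.6202 bits


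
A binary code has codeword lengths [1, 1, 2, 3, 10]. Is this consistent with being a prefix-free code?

Kraft inequality: Σ 2^(-l_i) ≤ 1 for prefix-free code
Calculating: 2^(-1) + 2^(-1) + 2^(-2) + 2^(-3) + 2^(-10)
= 0.5 + 0.5 + 0.25 + 0.125 + 0.0009765625
= 1.3760
Since 1.3760 > 1, prefix-free code does not exist


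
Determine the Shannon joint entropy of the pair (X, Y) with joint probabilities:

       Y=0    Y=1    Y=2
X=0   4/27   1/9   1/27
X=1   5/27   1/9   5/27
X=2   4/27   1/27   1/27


H(X,Y) = -Σ p(x,y) log₂ p(x,y)
  p(0,0)=4/27: -0.1481 × log₂(0.1481) = 0.4081
  p(0,1)=1/9: -0.1111 × log₂(0.1111) = 0.3522
  p(0,2)=1/27: -0.0370 × log₂(0.0370) = 0.1761
  p(1,0)=5/27: -0.1852 × log₂(0.1852) = 0.4505
  p(1,1)=1/9: -0.1111 × log₂(0.1111) = 0.3522
  p(1,2)=5/27: -0.1852 × log₂(0.1852) = 0.4505
  p(2,0)=4/27: -0.1481 × log₂(0.1481) = 0.4081
  p(2,1)=1/27: -0.0370 × log₂(0.0370) = 0.1761
  p(2,2)=1/27: -0.0370 × log₂(0.0370) = 0.1761
H(X,Y) = 2.9501 bits


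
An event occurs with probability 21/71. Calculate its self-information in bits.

Information content I(x) = -log₂(p(x))
I = -log₂(21/71) = -log₂(0.2958)
I = 1.7574 bits


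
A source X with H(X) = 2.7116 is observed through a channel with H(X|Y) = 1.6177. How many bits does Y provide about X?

I(X;Y) = H(X) - H(X|Y)
I(X;Y) = 2.7116 - 1.6177 = 1.0939 bits


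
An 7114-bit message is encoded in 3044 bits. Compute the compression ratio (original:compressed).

Compression ratio = Original / Compressed
= 7114 / 3044 = 2.34:1


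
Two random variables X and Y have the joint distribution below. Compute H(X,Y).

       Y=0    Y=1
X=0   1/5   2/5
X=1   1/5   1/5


H(X,Y) = -Σ p(x,y) log₂ p(x,y)
  p(0,0)=1/5: -0.2000 × log₂(0.2000) = 0.4644
  p(0,1)=2/5: -0.4000 × log₂(0.4000) = 0.5288
  p(1,0)=1/5: -0.2000 × log₂(0.2000) = 0.4644
  p(1,1)=1/5: -0.2000 × log₂(0.2000) = 0.4644
H(X,Y) = 1.9219 bits


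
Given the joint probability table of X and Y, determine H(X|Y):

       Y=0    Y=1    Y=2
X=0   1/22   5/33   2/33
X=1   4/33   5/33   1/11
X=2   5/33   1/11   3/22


H(X|Y) = Σ_y p(y) H(X|Y=y)
  p(Y=0) = 7/22, H(X|Y=0) = 1.4412
  p(Y=1) = 13/33, H(X|Y=1) = 1.5486
  p(Y=2) = 19/66, H(X|Y=2) = 1.5090
H(X|Y) = 0.3182×1.4412 + 0.3939×1.5486 + 0.2879×1.5090 = 1.5030 bits


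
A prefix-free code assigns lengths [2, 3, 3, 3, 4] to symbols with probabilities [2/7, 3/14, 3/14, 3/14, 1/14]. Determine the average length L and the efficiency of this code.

Average length L = Σ p_i × l_i = 2.7857 bits
Entropy H = 2.2170 bits
Efficiency η = H/L × 100% = 79.59%


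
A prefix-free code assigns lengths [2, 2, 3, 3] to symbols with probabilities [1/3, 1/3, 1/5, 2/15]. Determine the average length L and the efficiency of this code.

Average length L = Σ p_i × l_i = 2.3333 bits
Entropy H = 1.9086 bits
Efficiency η = H/L × 100% = 81.80%


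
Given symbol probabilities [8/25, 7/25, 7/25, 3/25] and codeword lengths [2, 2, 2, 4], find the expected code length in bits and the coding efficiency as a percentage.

Average length L = Σ p_i × l_i = 2.2400 bits
Entropy H = 1.9215 bits
Efficiency η = H/L × 100% = 85.78%


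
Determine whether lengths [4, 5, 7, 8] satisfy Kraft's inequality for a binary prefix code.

Kraft inequality: Σ 2^(-l_i) ≤ 1 for prefix-free code
Calculating: 2^(-4) + 2^(-5) + 2^(-7) + 2^(-8)
= 0.0625 + 0.03125 + 0.0078125 + 0.00390625
= 0.1055
Since 0.1055 ≤ 1, prefix-free code exists


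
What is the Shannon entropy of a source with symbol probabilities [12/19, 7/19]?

H(X) = -Σ p(x) log₂ p(x)
  -12/19 × log₂(12/19) = 0.4187
  -7/19 × log₂(7/19) = 0.5307
H(X) = 0.9495 bits


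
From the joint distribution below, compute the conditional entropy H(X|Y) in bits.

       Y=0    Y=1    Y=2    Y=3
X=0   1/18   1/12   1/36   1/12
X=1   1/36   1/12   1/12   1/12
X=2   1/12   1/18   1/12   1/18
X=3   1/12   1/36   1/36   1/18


H(X|Y) = Σ_y p(y) H(X|Y=y)
  p(Y=0) = 1/4, H(X|Y=0) = 1.8911
  p(Y=1) = 1/4, H(X|Y=1) = 1.8911
  p(Y=2) = 2/9, H(X|Y=2) = 1.8113
  p(Y=3) = 5/18, H(X|Y=3) = 1.9710
H(X|Y) = 0.2500×1.8911 + 0.2500×1.8911 + 0.2222×1.8113 + 0.2778×1.9710 = 1.8955 bits


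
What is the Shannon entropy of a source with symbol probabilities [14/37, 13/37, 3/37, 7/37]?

H(X) = -Σ p(x) log₂ p(x)
  -14/37 × log₂(14/37) = 0.5305
  -13/37 × log₂(13/37) = 0.5302
  -3/37 × log₂(3/37) = 0.2939
  -7/37 × log₂(7/37) = 0.4545
H(X) = 1.8090 bits


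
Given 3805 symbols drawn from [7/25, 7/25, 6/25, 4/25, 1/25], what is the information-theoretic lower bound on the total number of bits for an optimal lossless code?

Entropy H = 2.1313 bits/symbol
Minimum bits = H × n = 2.1313 × 3805
= 8109.77 bits


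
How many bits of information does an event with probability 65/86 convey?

Information content I(x) = -log₂(p(x))
I = -log₂(65/86) = -log₂(0.7558)
I = 0.4039 bits


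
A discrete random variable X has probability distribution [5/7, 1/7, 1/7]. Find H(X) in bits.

H(X) = -Σ p(x) log₂ p(x)
  -5/7 × log₂(5/7) = 0.3467
  -1/7 × log₂(1/7) = 0.4011
  -1/7 × log₂(1/7) = 0.4011
H(X) = 1.1488 bits


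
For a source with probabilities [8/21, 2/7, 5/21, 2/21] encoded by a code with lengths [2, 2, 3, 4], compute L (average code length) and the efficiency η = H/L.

Average length L = Σ p_i × l_i = 2.4286 bits
Entropy H = 1.8628 bits
Efficiency η = H/L × 100% = 76.70%


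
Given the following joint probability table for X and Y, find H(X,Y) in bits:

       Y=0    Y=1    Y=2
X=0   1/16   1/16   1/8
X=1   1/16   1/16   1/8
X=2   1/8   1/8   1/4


H(X,Y) = -Σ p(x,y) log₂ p(x,y)
  p(0,0)=1/16: -0.0625 × log₂(0.0625) = 0.2500
  p(0,1)=1/16: -0.0625 × log₂(0.0625) = 0.2500
  p(0,2)=1/8: -0.1250 × log₂(0.1250) = 0.3750
  p(1,0)=1/16: -0.0625 × log₂(0.0625) = 0.2500
  p(1,1)=1/16: -0.0625 × log₂(0.0625) = 0.2500
  p(1,2)=1/8: -0.1250 × log₂(0.1250) = 0.3750
  p(2,0)=1/8: -0.1250 × log₂(0.1250) = 0.3750
  p(2,1)=1/8: -0.1250 × log₂(0.1250) = 0.3750
  p(2,2)=1/4: -0.2500 × log₂(0.2500) = 0.5000
H(X,Y) = 3.0000 bits


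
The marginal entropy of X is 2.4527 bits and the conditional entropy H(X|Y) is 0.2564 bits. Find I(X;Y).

I(X;Y) = H(X) - H(X|Y)
I(X;Y) = 2.4527 - 0.2564 = 2.1963 bits


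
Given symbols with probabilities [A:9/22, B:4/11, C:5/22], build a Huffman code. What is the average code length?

Huffman tree construction:
Combine smallest probabilities repeatedly
Resulting codes:
  A: 0 (length 1)
  B: 11 (length 2)
  C: 10 (length 2)
Average length = Σ p(s) × length(s) = 1.5909 bits


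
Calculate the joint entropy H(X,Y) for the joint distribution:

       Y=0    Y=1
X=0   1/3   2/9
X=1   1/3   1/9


H(X,Y) = -Σ p(x,y) log₂ p(x,y)
  p(0,0)=1/3: -0.3333 × log₂(0.3333) = 0.5283
  p(0,1)=2/9: -0.2222 × log₂(0.2222) = 0.4822
  p(1,0)=1/3: -0.3333 × log₂(0.3333) = 0.5283
  p(1,1)=1/9: -0.1111 × log₂(0.1111) = 0.3522
H(X,Y) = 1.8911 bits


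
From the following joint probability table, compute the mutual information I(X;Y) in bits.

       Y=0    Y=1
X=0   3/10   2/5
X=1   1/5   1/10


H(X) = 0.8813, H(Y) = 1.0000, H(X,Y) = 1.8464
I(X;Y) = H(X) + H(Y) - H(X,Y) = 0.0349 bits


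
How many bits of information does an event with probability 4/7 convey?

Information content I(x) = -log₂(p(x))
I = -log₂(4/7) = -log₂(0.5714)
I = 0.8074 bits


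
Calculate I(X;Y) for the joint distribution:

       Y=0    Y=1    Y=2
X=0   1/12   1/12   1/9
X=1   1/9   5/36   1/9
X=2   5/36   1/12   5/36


H(X) = 1.5746, H(Y) = 1.5816, H(X,Y) = 3.1395
I(X;Y) = H(X) + H(Y) - H(X,Y) = 0.0167 bits


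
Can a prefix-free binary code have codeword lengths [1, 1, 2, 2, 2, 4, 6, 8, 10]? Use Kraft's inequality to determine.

Kraft inequality: Σ 2^(-l_i) ≤ 1 for prefix-free code
Calculating: 2^(-1) + 2^(-1) + 2^(-2) + 2^(-2) + 2^(-2) + 2^(-4) + 2^(-6) + 2^(-8) + 2^(-10)
= 0.5 + 0.5 + 0.25 + 0.25 + 0.25 + 0.0625 + 0.015625 + 0.00390625 + 0.0009765625
= 1.8330
Since 1.8330 > 1, prefix-free code does not exist


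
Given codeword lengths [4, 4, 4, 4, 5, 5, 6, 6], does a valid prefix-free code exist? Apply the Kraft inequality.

Kraft inequality: Σ 2^(-l_i) ≤ 1 for prefix-free code
Calculating: 2^(-4) + 2^(-4) + 2^(-4) + 2^(-4) + 2^(-5) + 2^(-5) + 2^(-6) + 2^(-6)
= 0.0625 + 0.0625 + 0.0625 + 0.0625 + 0.03125 + 0.03125 + 0.015625 + 0.015625
= 0.3438
Since 0.3438 ≤ 1, prefix-free code exists


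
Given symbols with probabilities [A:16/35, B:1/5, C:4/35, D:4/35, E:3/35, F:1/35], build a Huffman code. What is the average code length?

Huffman tree construction:
Combine smallest probabilities repeatedly
Resulting codes:
  A: 0 (length 1)
  B: 111 (length 3)
  C: 100 (length 3)
  D: 101 (length 3)
  E: 1101 (length 4)
  F: 1100 (length 4)
Average length = Σ p(s) × length(s) = 2.2000 bits


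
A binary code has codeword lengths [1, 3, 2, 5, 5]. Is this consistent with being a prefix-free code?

Kraft inequality: Σ 2^(-l_i) ≤ 1 for prefix-free code
Calculating: 2^(-1) + 2^(-3) + 2^(-2) + 2^(-5) + 2^(-5)
= 0.5 + 0.125 + 0.25 + 0.03125 + 0.03125
= 0.9375
Since 0.9375 ≤ 1, prefix-free code exists


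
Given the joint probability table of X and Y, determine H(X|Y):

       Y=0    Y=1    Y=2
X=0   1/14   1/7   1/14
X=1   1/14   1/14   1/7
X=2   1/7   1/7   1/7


H(X|Y) = Σ_y p(y) H(X|Y=y)
  p(Y=0) = 2/7, H(X|Y=0) = 1.5000
  p(Y=1) = 5/14, H(X|Y=1) = 1.5219
  p(Y=2) = 5/14, H(X|Y=2) = 1.5219
H(X|Y) = 0.2857×1.5000 + 0.3571×1.5219 + 0.3571×1.5219 = 1.5157 bits


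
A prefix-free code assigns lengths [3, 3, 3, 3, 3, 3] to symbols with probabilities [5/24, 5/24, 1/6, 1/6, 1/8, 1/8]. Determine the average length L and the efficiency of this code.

Average length L = Σ p_i × l_i = 3.0000 bits
Entropy H = 2.5546 bits
Efficiency η = H/L × 100% = 85.15%


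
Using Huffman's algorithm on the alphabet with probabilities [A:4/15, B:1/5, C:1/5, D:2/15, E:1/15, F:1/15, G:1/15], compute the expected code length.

Huffman tree construction:
Combine smallest probabilities repeatedly
Resulting codes:
  A: 10 (length 2)
  B: 111 (length 3)
  C: 00 (length 2)
  D: 011 (length 3)
  E: 1100 (length 4)
  F: 1101 (length 4)
  G: 010 (length 3)
Average length = Σ p(s) × length(s) = 2.6667 bits


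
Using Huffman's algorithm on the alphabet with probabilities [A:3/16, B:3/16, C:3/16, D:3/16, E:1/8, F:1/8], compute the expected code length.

Huffman tree construction:
Combine smallest probabilities repeatedly
Resulting codes:
  A: 110 (length 3)
  B: 111 (length 3)
  C: 00 (length 2)
  D: 01 (length 2)
  E: 100 (length 3)
  F: 101 (length 3)
Average length = Σ p(s) × length(s) = 2.6250 bits


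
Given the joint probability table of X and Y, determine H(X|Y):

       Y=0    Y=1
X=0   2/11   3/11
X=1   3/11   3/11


H(X|Y) = Σ_y p(y) H(X|Y=y)
  p(Y=0) = 5/11, H(X|Y=0) = 0.9710
  p(Y=1) = 6/11, H(X|Y=1) = 1.0000
H(X|Y) = 0.4545×0.9710 + 0.5455×1.0000 = 0.9868 bits


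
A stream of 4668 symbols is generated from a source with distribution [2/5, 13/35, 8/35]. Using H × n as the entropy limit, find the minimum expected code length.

Entropy H = 1.5462 bits/symbol
Minimum bits = H × n = 1.5462 × 4668
= 7217.56 bits


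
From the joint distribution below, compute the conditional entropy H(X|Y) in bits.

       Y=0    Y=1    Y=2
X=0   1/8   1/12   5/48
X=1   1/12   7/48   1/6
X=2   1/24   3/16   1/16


H(X|Y) = Σ_y p(y) H(X|Y=y)
  p(Y=0) = 1/4, H(X|Y=0) = 1.4591
  p(Y=1) = 5/12, H(X|Y=1) = 1.5129
  p(Y=2) = 1/3, H(X|Y=2) = 1.4772
H(X|Y) = 0.2500×1.4591 + 0.4167×1.5129 + 0.3333×1.4772 = 1.4876 bits


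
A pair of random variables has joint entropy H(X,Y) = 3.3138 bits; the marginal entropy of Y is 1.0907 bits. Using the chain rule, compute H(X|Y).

Chain rule: H(X,Y) = H(X|Y) + H(Y)
H(X|Y) = H(X,Y) - H(Y) = 3.3138 - 1.0907 = 2.2231 bits


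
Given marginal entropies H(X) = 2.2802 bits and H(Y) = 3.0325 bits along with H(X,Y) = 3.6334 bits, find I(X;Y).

I(X;Y) = H(X) + H(Y) - H(X,Y)
I(X;Y) = 2.2802 + 3.0325 - 3.6334 = 1.6793 bits


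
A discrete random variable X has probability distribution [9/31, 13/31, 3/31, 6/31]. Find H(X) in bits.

H(X) = -Σ p(x) log₂ p(x)
  -9/31 × log₂(9/31) = 0.5180
  -13/31 × log₂(13/31) = 0.5258
  -3/31 × log₂(3/31) = 0.3261
  -6/31 × log₂(6/31) = 0.4586
H(X) = 1.8284 bits


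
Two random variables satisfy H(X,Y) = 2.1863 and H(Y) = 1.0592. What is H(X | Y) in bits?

Chain rule: H(X,Y) = H(X|Y) + H(Y)
H(X|Y) = H(X,Y) - H(Y) = 2.1863 - 1.0592 = 1.1271 bits


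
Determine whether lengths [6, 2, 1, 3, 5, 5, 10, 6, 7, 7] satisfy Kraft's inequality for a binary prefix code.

Kraft inequality: Σ 2^(-l_i) ≤ 1 for prefix-free code
Calculating: 2^(-6) + 2^(-2) + 2^(-1) + 2^(-3) + 2^(-5) + 2^(-5) + 2^(-10) + 2^(-6) + 2^(-7) + 2^(-7)
= 0.015625 + 0.25 + 0.5 + 0.125 + 0.03125 + 0.03125 + 0.0009765625 + 0.015625 + 0.0078125 + 0.0078125
= 0.9854
Since 0.9854 ≤ 1, prefix-free code exists


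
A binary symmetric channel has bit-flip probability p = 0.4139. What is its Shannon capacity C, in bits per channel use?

For BSC with error probability p:
C = 1 - H(p) where H(p) is binary entropy
H(0.4139) = -0.4139 × log₂(0.4139) - 0.5861 × log₂(0.5861)
H(p) = 0.9785
C = 1 - 0.9785 = 0.0215 bits/use


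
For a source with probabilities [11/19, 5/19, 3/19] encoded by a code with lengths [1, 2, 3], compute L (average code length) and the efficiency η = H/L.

Average length L = Σ p_i × l_i = 1.5789 bits
Entropy H = 1.3838 bits
Efficiency η = H/L × 100% = 87.64%


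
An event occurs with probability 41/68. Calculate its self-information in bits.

Information content I(x) = -log₂(p(x))
I = -log₂(41/68) = -log₂(0.6029)
I = 0.7299 bits


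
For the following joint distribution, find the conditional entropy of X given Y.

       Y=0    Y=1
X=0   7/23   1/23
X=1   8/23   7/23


H(X|Y) = Σ_y p(y) H(X|Y=y)
  p(Y=0) = 15/23, H(X|Y=0) = 0.9968
  p(Y=1) = 8/23, H(X|Y=1) = 0.5436
H(X|Y) = 0.6522×0.9968 + 0.3478×0.5436 = 0.8391 bits


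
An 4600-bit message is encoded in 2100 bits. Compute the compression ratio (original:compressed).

Compression ratio = Original / Compressed
= 4600 / 2100 = 2.19:1


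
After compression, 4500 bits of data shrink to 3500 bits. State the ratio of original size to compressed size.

Compression ratio = Original / Compressed
= 4500 / 3500 = 1.29:1


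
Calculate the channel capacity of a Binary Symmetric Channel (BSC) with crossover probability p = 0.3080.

For BSC with error probability p:
C = 1 - H(p) where H(p) is binary entropy
H(0.3080) = -0.3080 × log₂(0.3080) - 0.6920 × log₂(0.6920)
H(p) = 0.8909
C = 1 - 0.8909 = 0.1091 bits/use


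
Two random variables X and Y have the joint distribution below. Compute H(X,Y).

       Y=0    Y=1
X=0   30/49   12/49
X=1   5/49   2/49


H(X,Y) = -Σ p(x,y) log₂ p(x,y)
  p(0,0)=30/49: -0.6122 × log₂(0.6122) = 0.4334
  p(0,1)=12/49: -0.2449 × log₂(0.2449) = 0.4971
  p(1,0)=5/49: -0.1020 × log₂(0.1020) = 0.3360
  p(1,1)=2/49: -0.0408 × log₂(0.0408) = 0.1884
H(X,Y) = 1.4548 bits


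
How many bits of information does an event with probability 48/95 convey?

Information content I(x) = -log₂(p(x))
I = -log₂(48/95) = -log₂(0.5053)
I = 0.9849 bits


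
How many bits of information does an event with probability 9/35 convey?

Information content I(x) = -log₂(p(x))
I = -log₂(9/35) = -log₂(0.2571)
I = 1.9594 bits


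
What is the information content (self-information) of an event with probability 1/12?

Information content I(x) = -log₂(p(x))
I = -log₂(1/12) = -log₂(0.0833)
I = 3.5850 bits


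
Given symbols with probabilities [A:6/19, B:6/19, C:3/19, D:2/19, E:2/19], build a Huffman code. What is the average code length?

Huffman tree construction:
Combine smallest probabilities repeatedly
Resulting codes:
  A: 10 (length 2)
  B: 11 (length 2)
  C: 00 (length 2)
  D: 010 (length 3)
  E: 011 (length 3)
Average length = Σ p(s) × length(s) = 2.2105 bits


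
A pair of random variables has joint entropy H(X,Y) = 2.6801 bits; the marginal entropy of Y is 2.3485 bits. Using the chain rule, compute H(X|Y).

Chain rule: H(X,Y) = H(X|Y) + H(Y)
H(X|Y) = H(X,Y) - H(Y) = 2.6801 - 2.3485 = 0.3316 bits


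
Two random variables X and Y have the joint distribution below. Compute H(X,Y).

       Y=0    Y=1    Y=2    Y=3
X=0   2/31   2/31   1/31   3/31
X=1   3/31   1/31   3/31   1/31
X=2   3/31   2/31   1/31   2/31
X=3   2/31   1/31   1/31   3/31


H(X,Y) = -Σ p(x,y) log₂ p(x,y)
  p(0,0)=2/31: -0.0645 × log₂(0.0645) = 0.2551
  p(0,1)=2/31: -0.0645 × log₂(0.0645) = 0.2551
  p(0,2)=1/31: -0.0323 × log₂(0.0323) = 0.1598
  p(0,3)=3/31: -0.0968 × log₂(0.0968) = 0.3261
  p(1,0)=3/31: -0.0968 × log₂(0.0968) = 0.3261
  p(1,1)=1/31: -0.0323 × log₂(0.0323) = 0.1598
  p(1,2)=3/31: -0.0968 × log₂(0.0968) = 0.3261
  p(1,3)=1/31: -0.0323 × log₂(0.0323) = 0.1598
  p(2,0)=3/31: -0.0968 × log₂(0.0968) = 0.3261
  p(2,1)=2/31: -0.0645 × log₂(0.0645) = 0.2551
  p(2,2)=1/31: -0.0323 × log₂(0.0323) = 0.1598
  p(2,3)=2/31: -0.0645 × log₂(0.0645) = 0.2551
  p(3,0)=2/31: -0.0645 × log₂(0.0645) = 0.2551
  p(3,1)=1/31: -0.0323 × log₂(0.0323) = 0.1598
  p(3,2)=1/31: -0.0323 × log₂(0.0323) = 0.1598
  p(3,3)=3/31: -0.0968 × log₂(0.0968) = 0.3261
H(X,Y) = 3.8647 bits


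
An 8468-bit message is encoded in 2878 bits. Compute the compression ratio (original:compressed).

Compression ratio = Original / Compressed
= 8468 / 2878 = 2.94:1


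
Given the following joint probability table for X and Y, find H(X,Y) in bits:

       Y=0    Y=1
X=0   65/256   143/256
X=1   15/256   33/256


H(X,Y) = -Σ p(x,y) log₂ p(x,y)
  p(0,0)=65/256: -0.2539 × log₂(0.2539) = 0.5021
  p(0,1)=143/256: -0.5586 × log₂(0.5586) = 0.4693
  p(1,0)=15/256: -0.0586 × log₂(0.0586) = 0.2398
  p(1,1)=33/256: -0.1289 × log₂(0.1289) = 0.3810
H(X,Y) = 1.5923 bits


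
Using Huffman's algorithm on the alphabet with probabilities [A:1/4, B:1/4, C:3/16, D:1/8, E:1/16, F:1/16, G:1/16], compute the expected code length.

Huffman tree construction:
Combine smallest probabilities repeatedly
Resulting codes:
  A: 01 (length 2)
  B: 10 (length 2)
  C: 111 (length 3)
  D: 001 (length 3)
  E: 1100 (length 4)
  F: 1101 (length 4)
  G: 000 (length 3)
Average length = Σ p(s) × length(s) = 2.6250 bits


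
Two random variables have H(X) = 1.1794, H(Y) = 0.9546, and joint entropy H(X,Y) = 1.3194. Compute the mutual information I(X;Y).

I(X;Y) = H(X) + H(Y) - H(X,Y)
I(X;Y) = 1.1794 + 0.9546 - 1.3194 = 0.8146 bits


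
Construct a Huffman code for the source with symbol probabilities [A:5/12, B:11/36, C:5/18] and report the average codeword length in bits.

Huffman tree construction:
Combine smallest probabilities repeatedly
Resulting codes:
  A: 0 (length 1)
  B: 11 (length 2)
  C: 10 (length 2)
Average length = Σ p(s) × length(s) = 1.5833 bits


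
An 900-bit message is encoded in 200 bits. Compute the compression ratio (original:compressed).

Compression ratio = Original / Compressed
= 900 / 200 = 4.50:1


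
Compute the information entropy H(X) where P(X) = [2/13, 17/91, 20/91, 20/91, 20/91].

H(X) = -Σ p(x) log₂ p(x)
  -2/13 × log₂(2/13) = 0.4155
  -17/91 × log₂(17/91) = 0.4521
  -20/91 × log₂(20/91) = 0.4804
  -20/91 × log₂(20/91) = 0.4804
  -20/91 × log₂(20/91) = 0.4804
H(X) = 2.3088 bits


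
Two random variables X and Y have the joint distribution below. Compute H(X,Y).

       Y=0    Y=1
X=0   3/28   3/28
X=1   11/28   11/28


H(X,Y) = -Σ p(x,y) log₂ p(x,y)
  p(0,0)=3/28: -0.1071 × log₂(0.1071) = 0.3453
  p(0,1)=3/28: -0.1071 × log₂(0.1071) = 0.3453
  p(1,0)=11/28: -0.3929 × log₂(0.3929) = 0.5295
  p(1,1)=11/28: -0.3929 × log₂(0.3929) = 0.5295
H(X,Y) = 1.7496 bits


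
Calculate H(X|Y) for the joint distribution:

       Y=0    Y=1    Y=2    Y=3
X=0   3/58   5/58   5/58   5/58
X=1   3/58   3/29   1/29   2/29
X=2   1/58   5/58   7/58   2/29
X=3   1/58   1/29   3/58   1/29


H(X|Y) = Σ_y p(y) H(X|Y=y)
  p(Y=0) = 4/29, H(X|Y=0) = 1.8113
  p(Y=1) = 9/29, H(X|Y=1) = 1.9072
  p(Y=2) = 17/58, H(X|Y=2) = 1.8512
  p(Y=3) = 15/58, H(X|Y=3) = 1.9329
H(X|Y) = 0.1379×1.8113 + 0.3103×1.9072 + 0.2931×1.8512 + 0.2586×1.9329 = 1.8842 bits


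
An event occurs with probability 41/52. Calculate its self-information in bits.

Information content I(x) = -log₂(p(x))
I = -log₂(41/52) = -log₂(0.7885)
I = 0.3429 bits


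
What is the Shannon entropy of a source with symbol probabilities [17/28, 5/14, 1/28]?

H(X) = -Σ p(x) log₂ p(x)
  -17/28 × log₂(17/28) = 0.4371
  -5/14 × log₂(5/14) = 0.5305
  -1/28 × log₂(1/28) = 0.1717
H(X) = 1.1393 bits
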